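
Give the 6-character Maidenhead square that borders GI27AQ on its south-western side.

GI17xp

Longitude subsquare a = 0; −1 → -1, wraps to 23 = x, carry into square.
Longitude square 2; −1 → 1.
Latitude subsquare q = 16; −1 → 15 = p.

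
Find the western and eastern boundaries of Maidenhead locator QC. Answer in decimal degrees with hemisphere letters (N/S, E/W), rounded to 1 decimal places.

140.0° E, 160.0° E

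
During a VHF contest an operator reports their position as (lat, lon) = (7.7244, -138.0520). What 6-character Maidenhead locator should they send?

Shift to the Maidenhead origin (180°W, 90°S): lon 41.9480, lat 97.7244.
Field (20°×10°, letters A–R): lon ⌊41.9480/20⌋ = 2 → C; lat ⌊97.7244/10⌋ = 9 → J.
Square (2°×1°, digits 0–9): lon ⌊1.9480/2⌋ = 0; lat ⌊7.7244/1⌋ = 7.
Subsquare (5′×2.5′, letters a–x): lon ⌊1.9480/0.0833333⌋ = 23 → x; lat ⌊0.7244/0.0416667⌋ = 17 → r.

CJ07xr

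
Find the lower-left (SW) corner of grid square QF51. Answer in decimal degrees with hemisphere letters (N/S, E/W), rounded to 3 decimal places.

Field Q=16, F=5: +16·20° lon, +5·10° lat → SW at lon 140°, lat -40°.
Square 5, 1: +5·2° lon, +1·1° lat → SW at lon 150°, lat -39°.
latitude 39.000° S, longitude 150.000° E.

39.000° S, 150.000° E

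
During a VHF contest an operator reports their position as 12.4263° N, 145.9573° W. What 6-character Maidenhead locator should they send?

BK72ak

Add 180° to longitude and 90° to latitude: 34.0427, 102.4263.
Field: 34.0427/20 → 1 → B, 102.4263/10 → 10 → K; chars BK.
Square: 14.0427/2 → 7, 2.4263/1 → 2; chars 72.
Subsquare: 0.0427/0.0833333 → 0 → a, 0.4263/0.0416667 → 10 → k; chars ak.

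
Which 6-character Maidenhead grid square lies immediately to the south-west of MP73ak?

Longitude subsquare a = 0; −1 → -1, wraps to 23 = x, carry into square.
Longitude square 7; −1 → 6.
Latitude subsquare k = 10; −1 → 9 = j.

MP63xj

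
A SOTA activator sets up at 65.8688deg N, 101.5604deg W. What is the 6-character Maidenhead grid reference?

Add 180° to longitude and 90° to latitude: 78.4396, 155.8688.
Field (20°×10°, letters A–R): 78.4396/20 → 3 → D, 155.8688/10 → 15 → P; chars DP.
Square (2°×1°, digits 0–9): 18.4396/2 → 9, 5.8688/1 → 5; chars 95.
Subsquare (5′×2.5′, letters a–x): 0.4396/0.0833333 → 5 → f, 0.8688/0.0416667 → 20 → u; chars fu.

DP95fu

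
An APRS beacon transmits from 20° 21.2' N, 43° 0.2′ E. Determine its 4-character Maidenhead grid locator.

LL10

Shift to the Maidenhead origin (180°W, 90°S): lon 223.00, lat 110.35.
Field: 223.00/20 → 11 → L, 110.35/10 → 11 → L; chars LL.
Square: 3.00/2 → 1, 0.35/1 → 0; chars 10.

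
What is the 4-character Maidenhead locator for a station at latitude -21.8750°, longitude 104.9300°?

OG28

Offset from 180°W / 90°S: lon 284.93°, lat 68.12°.
Field: lon ⌊284.93/20⌋ = 14 → O; lat ⌊68.12/10⌋ = 6 → G.
Square: lon ⌊4.93/2⌋ = 2; lat ⌊8.12/1⌋ = 8.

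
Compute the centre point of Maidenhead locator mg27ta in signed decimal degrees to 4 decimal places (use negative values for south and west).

-22.9792, 65.6250

Field M=12, G=6: +12·20° lon, +6·10° lat → SW at lon 60°, lat -30°.
Square 2, 7: +2·2° lon, +7·1° lat → SW at lon 64°, lat -23°.
Subsquare t=19, a=0: +19·0.0833333° lon, +0·0.0416667° lat → SW at lon 65.5833°, lat -23°.
Cell spans 0.0833333° lon × 0.0416667° lat. Centre is SW corner plus half of each.
latitude -22.9792, longitude 65.6250.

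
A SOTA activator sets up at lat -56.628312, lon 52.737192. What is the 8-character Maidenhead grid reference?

Add 180° to longitude and 90° to latitude: 232.73719, 33.37169.
Field (20°×10°, letters A–R): 232.73719/20 → 11 → L, 33.37169/10 → 3 → D; chars LD.
Square (2°×1°, digits 0–9): 12.73719/2 → 6, 3.37169/1 → 3; chars 63.
Subsquare (5′×2.5′, letters a–x): 0.73719/0.0833333 → 8 → i, 0.37169/0.0416667 → 8 → i; chars ii.
Extended square (30″×15″, digits 0–9): 0.07053/0.00833333 → 8, 0.03835/0.00416667 → 9; chars 89.

LD63ii89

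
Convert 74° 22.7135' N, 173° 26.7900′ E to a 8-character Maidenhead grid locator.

RQ64rj30

Shift to the Maidenhead origin (180°W, 90°S): lon 353.44650, lat 164.37856.
Field (20°×10°, letters A–R): lon ⌊353.44650/20⌋ = 17 → R; lat ⌊164.37856/10⌋ = 16 → Q.
Square (2°×1°, digits 0–9): lon ⌊13.44650/2⌋ = 6; lat ⌊4.37856/1⌋ = 4.
Subsquare (5′×2.5′, letters a–x): lon ⌊1.44650/0.0833333⌋ = 17 → r; lat ⌊0.37856/0.0416667⌋ = 9 → j.
Extended square (30″×15″, digits 0–9): lon ⌊0.02983/0.00833333⌋ = 3; lat ⌊0.00356/0.00416667⌋ = 0.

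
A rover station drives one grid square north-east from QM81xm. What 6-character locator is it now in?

QM91an

Longitude subsquare x = 23; +1 → 24, wraps to 0 = a, carry into square.
Longitude square 8; +1 → 9.
Latitude subsquare m = 12; +1 → 13 = n.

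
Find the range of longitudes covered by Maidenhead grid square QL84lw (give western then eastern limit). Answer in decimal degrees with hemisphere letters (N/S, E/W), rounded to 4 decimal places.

Field Q=16, L=11: +16·20° lon, +11·10° lat → SW at lon 140°, lat 20°.
Square 8, 4: +8·2° lon, +4·1° lat → SW at lon 156°, lat 24°.
Subsquare l=11, w=22: +11·0.0833333° lon, +22·0.0416667° lat → SW at lon 156.917°, lat 24.9167°.
Cell spans 0.0833333° lon × 0.0416667° lat.
west 156.9167° E, east 157.0000° E.

156.9167° E, 157.0000° E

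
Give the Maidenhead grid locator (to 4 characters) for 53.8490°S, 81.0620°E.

Add 180° to longitude and 90° to latitude: 261.06, 36.15.
Field (20°×10°, letters A–R): 261.06/20 → 13 → N, 36.15/10 → 3 → D; chars ND.
Square (2°×1°, digits 0–9): 1.06/2 → 0, 6.15/1 → 6; chars 06.

ND06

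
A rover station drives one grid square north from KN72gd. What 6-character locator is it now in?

Latitude subsquare d = 3; +1 → 4 = e.
The longitude characters are unchanged.

KN72ge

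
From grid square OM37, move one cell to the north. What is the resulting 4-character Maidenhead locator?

OM38

Latitude square 7; +1 → 8.
The longitude characters are unchanged.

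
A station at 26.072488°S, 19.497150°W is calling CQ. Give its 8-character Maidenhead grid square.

Offset from 180°W / 90°S: lon 160.50285°, lat 63.92751°.
Field: 160.50285/20 → 8 → I, 63.92751/10 → 6 → G; chars IG.
Square: 0.50285/2 → 0, 3.92751/1 → 3; chars 03.
Subsquare: 0.50285/0.0833333 → 6 → g, 0.92751/0.0416667 → 22 → w; chars gw.
Extended square: 0.00285/0.00833333 → 0, 0.01085/0.00416667 → 2; chars 02.

IG03gw02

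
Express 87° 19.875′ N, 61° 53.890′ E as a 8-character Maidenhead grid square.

Add 180° to longitude and 90° to latitude: 241.89817, 177.33125.
Field: 241.89817/20 → 12 → M, 177.33125/10 → 17 → R; chars MR.
Square: 1.89817/2 → 0, 7.33125/1 → 7; chars 07.
Subsquare: 1.89817/0.0833333 → 22 → w, 0.33125/0.0416667 → 7 → h; chars wh.
Extended square: 0.06483/0.00833333 → 7, 0.03958/0.00416667 → 9; chars 79.

MR07wh79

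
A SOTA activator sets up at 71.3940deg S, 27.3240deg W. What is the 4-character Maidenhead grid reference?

Add 180° to longitude and 90° to latitude: 152.68, 18.61.
Field (20°×10°, letters A–R): lon ⌊152.68/20⌋ = 7 → H; lat ⌊18.61/10⌋ = 1 → B.
Square (2°×1°, digits 0–9): lon ⌊12.68/2⌋ = 6; lat ⌊8.61/1⌋ = 8.

HB68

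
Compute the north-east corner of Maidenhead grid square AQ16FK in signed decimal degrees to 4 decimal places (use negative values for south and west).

Field A=0, Q=16: +0·20° lon, +16·10° lat → SW at lon -180°, lat 70°.
Square 1, 6: +1·2° lon, +6·1° lat → SW at lon -178°, lat 76°.
Subsquare f=5, k=10: +5·0.0833333° lon, +10·0.0416667° lat → SW at lon -177.583°, lat 76.4167°.
Cell spans 0.0833333° lon × 0.0416667° lat. NE corner is SW corner plus one full cell.
latitude 76.4583, longitude -177.5000.

76.4583, -177.5000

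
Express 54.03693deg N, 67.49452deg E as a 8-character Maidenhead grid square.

Add 180° to longitude and 90° to latitude: 247.49452, 144.03693.
Field (20°×10°, letters A–R): lon ⌊247.49452/20⌋ = 12 → M; lat ⌊144.03693/10⌋ = 14 → O.
Square (2°×1°, digits 0–9): lon ⌊7.49452/2⌋ = 3; lat ⌊4.03693/1⌋ = 4.
Subsquare (5′×2.5′, letters a–x): lon ⌊1.49452/0.0833333⌋ = 17 → r; lat ⌊0.03693/0.0416667⌋ = 0 → a.
Extended square (30″×15″, digits 0–9): lon ⌊0.07785/0.00833333⌋ = 9; lat ⌊0.03693/0.00416667⌋ = 8.

MO34ra98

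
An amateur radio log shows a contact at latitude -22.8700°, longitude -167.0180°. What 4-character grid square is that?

Add 180° to longitude and 90° to latitude: 12.98, 67.13.
Field: 12.98/20 → 0 → A, 67.13/10 → 6 → G; chars AG.
Square: 12.98/2 → 6, 7.13/1 → 7; chars 67.

AG67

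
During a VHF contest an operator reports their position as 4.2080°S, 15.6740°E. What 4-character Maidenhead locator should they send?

Shift to the Maidenhead origin (180°W, 90°S): lon 195.67, lat 85.79.
Field: lon ⌊195.67/20⌋ = 9 → J; lat ⌊85.79/10⌋ = 8 → I.
Square: lon ⌊15.67/2⌋ = 7; lat ⌊5.79/1⌋ = 5.

JI75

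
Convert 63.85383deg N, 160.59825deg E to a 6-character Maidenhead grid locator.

RP03hu

Offset from 180°W / 90°S: lon 340.5983°, lat 153.8538°.
Field: lon ⌊340.5983/20⌋ = 17 → R; lat ⌊153.8538/10⌋ = 15 → P.
Square: lon ⌊0.5983/2⌋ = 0; lat ⌊3.8538/1⌋ = 3.
Subsquare: lon ⌊0.5983/0.0833333⌋ = 7 → h; lat ⌊0.8538/0.0416667⌋ = 20 → u.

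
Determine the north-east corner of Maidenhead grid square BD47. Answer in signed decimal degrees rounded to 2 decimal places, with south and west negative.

Field B=1, D=3: +1·20° lon, +3·10° lat → SW at lon -160°, lat -60°.
Square 4, 7: +4·2° lon, +7·1° lat → SW at lon -152°, lat -53°.
Cell spans 2° lon × 1° lat. NE corner is SW corner plus one full cell.
latitude -52.00, longitude -150.00.

-52.00, -150.00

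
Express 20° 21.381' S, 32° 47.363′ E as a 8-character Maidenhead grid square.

KG69jp44

Add 180° to longitude and 90° to latitude: 212.78938, 69.64365.
Field: lon ⌊212.78938/20⌋ = 10 → K; lat ⌊69.64365/10⌋ = 6 → G.
Square: lon ⌊12.78938/2⌋ = 6; lat ⌊9.64365/1⌋ = 9.
Subsquare: lon ⌊0.78938/0.0833333⌋ = 9 → j; lat ⌊0.64365/0.0416667⌋ = 15 → p.
Extended square: lon ⌊0.03938/0.00833333⌋ = 4; lat ⌊0.01865/0.00416667⌋ = 4.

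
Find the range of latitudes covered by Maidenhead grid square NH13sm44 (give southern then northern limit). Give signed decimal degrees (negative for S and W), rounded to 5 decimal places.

-16.48333, -16.47917

Field N=13, H=7: +13·20° lon, +7·10° lat → SW at lon 80°, lat -20°.
Square 1, 3: +1·2° lon, +3·1° lat → SW at lon 82°, lat -17°.
Subsquare s=18, m=12: +18·0.0833333° lon, +12·0.0416667° lat → SW at lon 83.5°, lat -16.5°.
Extended square 4, 4: +4·0.00833333° lon, +4·0.00416667° lat → SW at lon 83.5333°, lat -16.4833°.
Cell spans 0.00833333° lon × 0.00416667° lat.
south -16.48333, north -16.47917.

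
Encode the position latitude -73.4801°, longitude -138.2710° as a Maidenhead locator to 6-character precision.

CB06um

Shift to the Maidenhead origin (180°W, 90°S): lon 41.7290, lat 16.5199.
Field: 41.7290/20 → 2 → C, 16.5199/10 → 1 → B; chars CB.
Square: 1.7290/2 → 0, 6.5199/1 → 6; chars 06.
Subsquare: 1.7290/0.0833333 → 20 → u, 0.5199/0.0416667 → 12 → m; chars um.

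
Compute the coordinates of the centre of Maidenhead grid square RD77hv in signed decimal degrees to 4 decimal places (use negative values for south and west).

Field R=17, D=3: +17·20° lon, +3·10° lat → SW at lon 160°, lat -60°.
Square 7, 7: +7·2° lon, +7·1° lat → SW at lon 174°, lat -53°.
Subsquare h=7, v=21: +7·0.0833333° lon, +21·0.0416667° lat → SW at lon 174.583°, lat -52.125°.
Cell spans 0.0833333° lon × 0.0416667° lat. Centre is SW corner plus half of each.
latitude -52.1042, longitude 174.6250.

-52.1042, 174.6250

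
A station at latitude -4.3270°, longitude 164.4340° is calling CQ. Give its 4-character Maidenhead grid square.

RI25

Add 180° to longitude and 90° to latitude: 344.43, 85.67.
Field: 344.43/20 → 17 → R, 85.67/10 → 8 → I; chars RI.
Square: 4.43/2 → 2, 5.67/1 → 5; chars 25.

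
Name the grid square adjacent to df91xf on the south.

Latitude subsquare f = 5; −1 → 4 = e.
The longitude characters are unchanged.

DF91xe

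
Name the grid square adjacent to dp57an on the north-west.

DP47xo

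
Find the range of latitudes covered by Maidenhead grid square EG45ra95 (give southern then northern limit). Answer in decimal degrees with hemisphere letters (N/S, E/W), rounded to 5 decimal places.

24.97917° S, 24.97500° S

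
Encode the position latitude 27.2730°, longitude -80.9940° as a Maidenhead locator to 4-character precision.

Shift to the Maidenhead origin (180°W, 90°S): lon 99.01, lat 117.27.
Field (20°×10°, letters A–R): lon ⌊99.01/20⌋ = 4 → E; lat ⌊117.27/10⌋ = 11 → L.
Square (2°×1°, digits 0–9): lon ⌊19.01/2⌋ = 9; lat ⌊7.27/1⌋ = 7.

EL97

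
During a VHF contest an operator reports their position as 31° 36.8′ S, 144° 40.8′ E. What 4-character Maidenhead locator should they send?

QF28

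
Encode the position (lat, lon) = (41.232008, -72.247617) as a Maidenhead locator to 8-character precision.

FN31vf05

Add 180° to longitude and 90° to latitude: 107.75238, 131.23201.
Field (20°×10°, letters A–R): 107.75238/20 → 5 → F, 131.23201/10 → 13 → N; chars FN.
Square (2°×1°, digits 0–9): 7.75238/2 → 3, 1.23201/1 → 1; chars 31.
Subsquare (5′×2.5′, letters a–x): 1.75238/0.0833333 → 21 → v, 0.23201/0.0416667 → 5 → f; chars vf.
Extended square (30″×15″, digits 0–9): 0.00238/0.00833333 → 0, 0.02367/0.00416667 → 5; chars 05.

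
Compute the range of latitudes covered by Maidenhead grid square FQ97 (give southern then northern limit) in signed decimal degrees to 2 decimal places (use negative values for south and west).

Field F=5, Q=16: +5·20° lon, +16·10° lat → SW at lon -80°, lat 70°.
Square 9, 7: +9·2° lon, +7·1° lat → SW at lon -62°, lat 77°.
Cell spans 2° lon × 1° lat.
south 77.00, north 78.00.

77.00, 78.00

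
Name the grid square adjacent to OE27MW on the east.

Longitude subsquare m = 12; +1 → 13 = n.
The latitude characters are unchanged.

OE27nw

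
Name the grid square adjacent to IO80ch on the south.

IO80cg

Latitude subsquare h = 7; −1 → 6 = g.
The longitude characters are unchanged.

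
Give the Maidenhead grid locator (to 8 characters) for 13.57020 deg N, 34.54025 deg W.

Shift to the Maidenhead origin (180°W, 90°S): lon 145.45975, lat 103.57020.
Field: 145.45975/20 → 7 → H, 103.57020/10 → 10 → K; chars HK.
Square: 5.45975/2 → 2, 3.57020/1 → 3; chars 23.
Subsquare: 1.45975/0.0833333 → 17 → r, 0.57020/0.0416667 → 13 → n; chars rn.
Extended square: 0.04308/0.00833333 → 5, 0.02853/0.00416667 → 6; chars 56.

HK23rn56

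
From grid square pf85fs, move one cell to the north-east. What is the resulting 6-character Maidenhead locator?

Longitude subsquare f = 5; +1 → 6 = g.
Latitude subsquare s = 18; +1 → 19 = t.

PF85gt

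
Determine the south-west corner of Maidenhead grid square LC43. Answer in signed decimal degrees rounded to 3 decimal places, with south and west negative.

Field L=11, C=2: +11·20° lon, +2·10° lat → SW at lon 40°, lat -70°.
Square 4, 3: +4·2° lon, +3·1° lat → SW at lon 48°, lat -67°.
latitude -67.000, longitude 48.000.

-67.000, 48.000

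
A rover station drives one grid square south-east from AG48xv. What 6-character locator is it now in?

Longitude subsquare x = 23; +1 → 24, wraps to 0 = a, carry into square.
Longitude square 4; +1 → 5.
Latitude subsquare v = 21; −1 → 20 = u.

AG58au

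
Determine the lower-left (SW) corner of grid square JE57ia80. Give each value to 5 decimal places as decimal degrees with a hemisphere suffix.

Field J=9, E=4: +9·20° lon, +4·10° lat → SW at lon 0°, lat -50°.
Square 5, 7: +5·2° lon, +7·1° lat → SW at lon 10°, lat -43°.
Subsquare i=8, a=0: +8·0.0833333° lon, +0·0.0416667° lat → SW at lon 10.6667°, lat -43°.
Extended square 8, 0: +8·0.00833333° lon, +0·0.00416667° lat → SW at lon 10.7333°, lat -43°.
latitude 43.00000° S, longitude 10.73333° E.

43.00000° S, 10.73333° E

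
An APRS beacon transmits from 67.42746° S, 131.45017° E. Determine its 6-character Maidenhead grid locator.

Offset from 180°W / 90°S: lon 311.4502°, lat 22.5725°.
Field: 311.4502/20 → 15 → P, 22.5725/10 → 2 → C; chars PC.
Square: 11.4502/2 → 5, 2.5725/1 → 2; chars 52.
Subsquare: 1.4502/0.0833333 → 17 → r, 0.5725/0.0416667 → 13 → n; chars rn.

PC52rn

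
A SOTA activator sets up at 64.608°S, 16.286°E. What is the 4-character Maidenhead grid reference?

JC85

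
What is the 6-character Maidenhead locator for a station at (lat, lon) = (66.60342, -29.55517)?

HP56fo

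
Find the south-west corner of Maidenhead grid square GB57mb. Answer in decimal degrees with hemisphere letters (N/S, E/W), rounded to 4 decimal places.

72.9583° S, 49.0000° W

Field G=6, B=1: +6·20° lon, +1·10° lat → SW at lon -60°, lat -80°.
Square 5, 7: +5·2° lon, +7·1° lat → SW at lon -50°, lat -73°.
Subsquare m=12, b=1: +12·0.0833333° lon, +1·0.0416667° lat → SW at lon -49°, lat -72.9583°.
latitude 72.9583° S, longitude 49.0000° W.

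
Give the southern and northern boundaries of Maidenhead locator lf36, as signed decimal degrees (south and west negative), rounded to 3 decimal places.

-34.000, -33.000

Field L=11, F=5: +11·20° lon, +5·10° lat → SW at lon 40°, lat -40°.
Square 3, 6: +3·2° lon, +6·1° lat → SW at lon 46°, lat -34°.
Cell spans 2° lon × 1° lat.
south -34.000, north -33.000.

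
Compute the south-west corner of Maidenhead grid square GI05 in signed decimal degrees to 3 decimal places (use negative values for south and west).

Field G=6, I=8: +6·20° lon, +8·10° lat → SW at lon -60°, lat -10°.
Square 0, 5: +0·2° lon, +5·1° lat → SW at lon -60°, lat -5°.
latitude -5.000, longitude -60.000.

-5.000, -60.000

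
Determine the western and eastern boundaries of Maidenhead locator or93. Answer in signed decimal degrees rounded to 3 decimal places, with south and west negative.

Field O=14, R=17: +14·20° lon, +17·10° lat → SW at lon 100°, lat 80°.
Square 9, 3: +9·2° lon, +3·1° lat → SW at lon 118°, lat 83°.
Cell spans 2° lon × 1° lat.
west 118.000, east 120.000.

118.000, 120.000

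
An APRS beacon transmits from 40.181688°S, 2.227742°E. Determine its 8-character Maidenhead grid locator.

JE19ct76

Shift to the Maidenhead origin (180°W, 90°S): lon 182.22774, lat 49.81831.
Field: lon ⌊182.22774/20⌋ = 9 → J; lat ⌊49.81831/10⌋ = 4 → E.
Square: lon ⌊2.22774/2⌋ = 1; lat ⌊9.81831/1⌋ = 9.
Subsquare: lon ⌊0.22774/0.0833333⌋ = 2 → c; lat ⌊0.81831/0.0416667⌋ = 19 → t.
Extended square: lon ⌊0.06108/0.00833333⌋ = 7; lat ⌊0.02665/0.00416667⌋ = 6.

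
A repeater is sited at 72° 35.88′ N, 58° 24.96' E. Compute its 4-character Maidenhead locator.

LQ92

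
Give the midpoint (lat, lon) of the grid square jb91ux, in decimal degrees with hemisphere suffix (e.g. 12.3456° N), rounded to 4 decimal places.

Field J=9, B=1: +9·20° lon, +1·10° lat → SW at lon 0°, lat -80°.
Square 9, 1: +9·2° lon, +1·1° lat → SW at lon 18°, lat -79°.
Subsquare u=20, x=23: +20·0.0833333° lon, +23·0.0416667° lat → SW at lon 19.6667°, lat -78.0417°.
Cell spans 0.0833333° lon × 0.0416667° lat. Centre is SW corner plus half of each.
latitude 78.0208° S, longitude 19.7083° E.

78.0208° S, 19.7083° E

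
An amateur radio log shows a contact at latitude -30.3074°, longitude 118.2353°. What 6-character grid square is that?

Shift to the Maidenhead origin (180°W, 90°S): lon 298.2353, lat 59.6926.
Field (20°×10°, letters A–R): 298.2353/20 → 14 → O, 59.6926/10 → 5 → F; chars OF.
Square (2°×1°, digits 0–9): 18.2353/2 → 9, 9.6926/1 → 9; chars 99.
Subsquare (5′×2.5′, letters a–x): 0.2353/0.0833333 → 2 → c, 0.6926/0.0416667 → 16 → q; chars cq.

OF99cq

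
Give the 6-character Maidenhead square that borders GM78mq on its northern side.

GM78mr

Latitude subsquare q = 16; +1 → 17 = r.
The longitude characters are unchanged.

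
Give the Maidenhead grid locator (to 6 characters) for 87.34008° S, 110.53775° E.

OA52gp

Shift to the Maidenhead origin (180°W, 90°S): lon 290.5378, lat 2.6599.
Field: 290.5378/20 → 14 → O, 2.6599/10 → 0 → A; chars OA.
Square: 10.5378/2 → 5, 2.6599/1 → 2; chars 52.
Subsquare: 0.5378/0.0833333 → 6 → g, 0.6599/0.0416667 → 15 → p; chars gp.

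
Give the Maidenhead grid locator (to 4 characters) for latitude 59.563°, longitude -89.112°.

EO59

Offset from 180°W / 90°S: lon 90.89°, lat 149.56°.
Field: 90.89/20 → 4 → E, 149.56/10 → 14 → O; chars EO.
Square: 10.89/2 → 5, 9.56/1 → 9; chars 59.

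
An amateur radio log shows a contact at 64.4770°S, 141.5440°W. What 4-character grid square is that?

BC95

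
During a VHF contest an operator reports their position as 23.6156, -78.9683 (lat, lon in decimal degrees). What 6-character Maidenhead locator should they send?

Offset from 180°W / 90°S: lon 101.0317°, lat 113.6156°.
Field: lon ⌊101.0317/20⌋ = 5 → F; lat ⌊113.6156/10⌋ = 11 → L.
Square: lon ⌊1.0317/2⌋ = 0; lat ⌊3.6156/1⌋ = 3.
Subsquare: lon ⌊1.0317/0.0833333⌋ = 12 → m; lat ⌊0.6156/0.0416667⌋ = 14 → o.

FL03mo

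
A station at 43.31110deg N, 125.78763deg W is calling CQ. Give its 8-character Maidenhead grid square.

CN73ch54

Add 180° to longitude and 90° to latitude: 54.21237, 133.31110.
Field (20°×10°, letters A–R): lon ⌊54.21237/20⌋ = 2 → C; lat ⌊133.31110/10⌋ = 13 → N.
Square (2°×1°, digits 0–9): lon ⌊14.21237/2⌋ = 7; lat ⌊3.31110/1⌋ = 3.
Subsquare (5′×2.5′, letters a–x): lon ⌊0.21237/0.0833333⌋ = 2 → c; lat ⌊0.31110/0.0416667⌋ = 7 → h.
Extended square (30″×15″, digits 0–9): lon ⌊0.04570/0.00833333⌋ = 5; lat ⌊0.01943/0.00416667⌋ = 4.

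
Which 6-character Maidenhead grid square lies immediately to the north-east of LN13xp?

LN23aq

Longitude subsquare x = 23; +1 → 24, wraps to 0 = a, carry into square.
Longitude square 1; +1 → 2.
Latitude subsquare p = 15; +1 → 16 = q.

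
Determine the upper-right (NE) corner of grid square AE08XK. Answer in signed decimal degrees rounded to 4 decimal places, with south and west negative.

Field A=0, E=4: +0·20° lon, +4·10° lat → SW at lon -180°, lat -50°.
Square 0, 8: +0·2° lon, +8·1° lat → SW at lon -180°, lat -42°.
Subsquare x=23, k=10: +23·0.0833333° lon, +10·0.0416667° lat → SW at lon -178.083°, lat -41.5833°.
Cell spans 0.0833333° lon × 0.0416667° lat. NE corner is SW corner plus one full cell.
latitude -41.5417, longitude -178.0000.

-41.5417, -178.0000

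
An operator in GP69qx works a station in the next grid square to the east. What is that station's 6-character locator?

Longitude subsquare q = 16; +1 → 17 = r.
The latitude characters are unchanged.

GP69rx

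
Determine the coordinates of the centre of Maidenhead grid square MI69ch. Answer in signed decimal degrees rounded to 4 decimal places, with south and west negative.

Field M=12, I=8: +12·20° lon, +8·10° lat → SW at lon 60°, lat -10°.
Square 6, 9: +6·2° lon, +9·1° lat → SW at lon 72°, lat -1°.
Subsquare c=2, h=7: +2·0.0833333° lon, +7·0.0416667° lat → SW at lon 72.1667°, lat -0.708333°.
Cell spans 0.0833333° lon × 0.0416667° lat. Centre is SW corner plus half of each.
latitude -0.6875, longitude 72.2083.

-0.6875, 72.2083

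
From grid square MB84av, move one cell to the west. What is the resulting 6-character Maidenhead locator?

MB74xv

Longitude subsquare a = 0; −1 → -1, wraps to 23 = x, carry into square.
Longitude square 8; −1 → 7.
The latitude characters are unchanged.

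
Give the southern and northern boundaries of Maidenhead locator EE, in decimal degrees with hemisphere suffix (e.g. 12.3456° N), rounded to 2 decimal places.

Field E=4, E=4: +4·20° lon, +4·10° lat → SW at lon -100°, lat -50°.
Cell spans 20° lon × 10° lat.
south 50.00° S, north 40.00° S.

50.00° S, 40.00° S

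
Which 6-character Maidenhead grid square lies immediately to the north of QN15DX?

QN16da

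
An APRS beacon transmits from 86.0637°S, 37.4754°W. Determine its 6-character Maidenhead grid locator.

Add 180° to longitude and 90° to latitude: 142.5246, 3.9363.
Field: 142.5246/20 → 7 → H, 3.9363/10 → 0 → A; chars HA.
Square: 2.5246/2 → 1, 3.9363/1 → 3; chars 13.
Subsquare: 0.5246/0.0833333 → 6 → g, 0.9363/0.0416667 → 22 → w; chars gw.

HA13gw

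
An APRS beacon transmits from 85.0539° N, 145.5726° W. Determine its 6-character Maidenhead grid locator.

BR75fb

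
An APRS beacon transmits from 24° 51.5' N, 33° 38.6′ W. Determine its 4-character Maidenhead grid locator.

HL34

Shift to the Maidenhead origin (180°W, 90°S): lon 146.36, lat 114.86.
Field (20°×10°, letters A–R): lon ⌊146.36/20⌋ = 7 → H; lat ⌊114.86/10⌋ = 11 → L.
Square (2°×1°, digits 0–9): lon ⌊6.36/2⌋ = 3; lat ⌊4.86/1⌋ = 4.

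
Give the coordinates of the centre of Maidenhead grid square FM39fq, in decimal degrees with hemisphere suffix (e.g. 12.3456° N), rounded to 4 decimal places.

39.6875° N, 73.5417° W

Field F=5, M=12: +5·20° lon, +12·10° lat → SW at lon -80°, lat 30°.
Square 3, 9: +3·2° lon, +9·1° lat → SW at lon -74°, lat 39°.
Subsquare f=5, q=16: +5·0.0833333° lon, +16·0.0416667° lat → SW at lon -73.5833°, lat 39.6667°.
Cell spans 0.0833333° lon × 0.0416667° lat. Centre is SW corner plus half of each.
latitude 39.6875° N, longitude 73.5417° W.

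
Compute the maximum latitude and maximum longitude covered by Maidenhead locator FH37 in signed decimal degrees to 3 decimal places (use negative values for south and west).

Field F=5, H=7: +5·20° lon, +7·10° lat → SW at lon -80°, lat -20°.
Square 3, 7: +3·2° lon, +7·1° lat → SW at lon -74°, lat -13°.
Cell spans 2° lon × 1° lat. NE corner is SW corner plus one full cell.
latitude -12.000, longitude -72.000.

-12.000, -72.000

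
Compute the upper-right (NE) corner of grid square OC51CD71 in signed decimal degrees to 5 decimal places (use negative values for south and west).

-68.86667, 110.23333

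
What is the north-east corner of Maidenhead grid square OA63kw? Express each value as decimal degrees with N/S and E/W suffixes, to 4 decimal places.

86.0417° S, 112.9167° E

Field O=14, A=0: +14·20° lon, +0·10° lat → SW at lon 100°, lat -90°.
Square 6, 3: +6·2° lon, +3·1° lat → SW at lon 112°, lat -87°.
Subsquare k=10, w=22: +10·0.0833333° lon, +22·0.0416667° lat → SW at lon 112.833°, lat -86.0833°.
Cell spans 0.0833333° lon × 0.0416667° lat. NE corner is SW corner plus one full cell.
latitude 86.0417° S, longitude 112.9167° E.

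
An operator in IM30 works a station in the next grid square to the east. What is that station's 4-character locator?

IM40

Longitude square 3; +1 → 4.
The latitude characters are unchanged.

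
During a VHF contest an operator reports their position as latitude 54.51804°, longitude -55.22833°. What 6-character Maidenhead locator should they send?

Shift to the Maidenhead origin (180°W, 90°S): lon 124.7717, lat 144.5180.
Field: 124.7717/20 → 6 → G, 144.5180/10 → 14 → O; chars GO.
Square: 4.7717/2 → 2, 4.5180/1 → 4; chars 24.
Subsquare: 0.7717/0.0833333 → 9 → j, 0.5180/0.0416667 → 12 → m; chars jm.

GO24jm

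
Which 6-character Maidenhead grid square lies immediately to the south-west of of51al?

Longitude subsquare a = 0; −1 → -1, wraps to 23 = x, carry into square.
Longitude square 5; −1 → 4.
Latitude subsquare l = 11; −1 → 10 = k.

OF41xk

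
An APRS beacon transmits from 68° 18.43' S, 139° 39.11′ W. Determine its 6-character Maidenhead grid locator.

Add 180° to longitude and 90° to latitude: 40.3482, 21.6928.
Field (20°×10°, letters A–R): 40.3482/20 → 2 → C, 21.6928/10 → 2 → C; chars CC.
Square (2°×1°, digits 0–9): 0.3482/2 → 0, 1.6928/1 → 1; chars 01.
Subsquare (5′×2.5′, letters a–x): 0.3482/0.0833333 → 4 → e, 0.6928/0.0416667 → 16 → q; chars eq.

CC01eq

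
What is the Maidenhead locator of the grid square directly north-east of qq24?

QQ35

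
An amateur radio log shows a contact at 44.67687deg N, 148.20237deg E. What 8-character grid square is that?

QN44cq42

Shift to the Maidenhead origin (180°W, 90°S): lon 328.20237, lat 134.67687.
Field: 328.20237/20 → 16 → Q, 134.67687/10 → 13 → N; chars QN.
Square: 8.20237/2 → 4, 4.67687/1 → 4; chars 44.
Subsquare: 0.20237/0.0833333 → 2 → c, 0.67687/0.0416667 → 16 → q; chars cq.
Extended square: 0.03570/0.00833333 → 4, 0.01020/0.00416667 → 2; chars 42.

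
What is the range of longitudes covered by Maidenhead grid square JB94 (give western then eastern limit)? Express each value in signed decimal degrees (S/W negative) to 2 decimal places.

Field J=9, B=1: +9·20° lon, +1·10° lat → SW at lon 0°, lat -80°.
Square 9, 4: +9·2° lon, +4·1° lat → SW at lon 18°, lat -76°.
Cell spans 2° lon × 1° lat.
west 18.00, east 20.00.

18.00, 20.00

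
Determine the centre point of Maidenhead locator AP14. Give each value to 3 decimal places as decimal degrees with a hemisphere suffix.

64.500° N, 177.000° W

Field A=0, P=15: +0·20° lon, +15·10° lat → SW at lon -180°, lat 60°.
Square 1, 4: +1·2° lon, +4·1° lat → SW at lon -178°, lat 64°.
Cell spans 2° lon × 1° lat. Centre is SW corner plus half of each.
latitude 64.500° N, longitude 177.000° W.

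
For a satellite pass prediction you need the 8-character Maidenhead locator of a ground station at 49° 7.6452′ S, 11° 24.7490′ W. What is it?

Add 180° to longitude and 90° to latitude: 168.58752, 40.87258.
Field: 168.58752/20 → 8 → I, 40.87258/10 → 4 → E; chars IE.
Square: 8.58752/2 → 4, 0.87258/1 → 0; chars 40.
Subsquare: 0.58752/0.0833333 → 7 → h, 0.87258/0.0416667 → 20 → u; chars hu.
Extended square: 0.00418/0.00833333 → 0, 0.03925/0.00416667 → 9; chars 09.

IE40hu09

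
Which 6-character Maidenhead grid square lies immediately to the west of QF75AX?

Longitude subsquare a = 0; −1 → -1, wraps to 23 = x, carry into square.
Longitude square 7; −1 → 6.
The latitude characters are unchanged.

QF65xx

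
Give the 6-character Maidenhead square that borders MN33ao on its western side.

Longitude subsquare a = 0; −1 → -1, wraps to 23 = x, carry into square.
Longitude square 3; −1 → 2.
The latitude characters are unchanged.

MN23xo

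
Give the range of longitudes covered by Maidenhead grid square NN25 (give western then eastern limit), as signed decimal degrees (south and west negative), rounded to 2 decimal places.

Field N=13, N=13: +13·20° lon, +13·10° lat → SW at lon 80°, lat 40°.
Square 2, 5: +2·2° lon, +5·1° lat → SW at lon 84°, lat 45°.
Cell spans 2° lon × 1° lat.
west 84.00, east 86.00.

84.00, 86.00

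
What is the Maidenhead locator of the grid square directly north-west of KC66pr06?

KC66or97

Longitude extended square 0; −1 → -1, wraps to 9, carry into subsquare.
Longitude subsquare p = 15; −1 → 14 = o.
Latitude extended square 6; +1 → 7.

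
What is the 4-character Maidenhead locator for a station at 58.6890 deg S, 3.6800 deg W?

ID81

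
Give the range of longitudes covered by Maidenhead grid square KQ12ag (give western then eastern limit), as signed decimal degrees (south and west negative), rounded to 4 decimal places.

22.0000, 22.0833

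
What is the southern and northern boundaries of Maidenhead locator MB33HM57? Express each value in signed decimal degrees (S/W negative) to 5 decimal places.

Field M=12, B=1: +12·20° lon, +1·10° lat → SW at lon 60°, lat -80°.
Square 3, 3: +3·2° lon, +3·1° lat → SW at lon 66°, lat -77°.
Subsquare h=7, m=12: +7·0.0833333° lon, +12·0.0416667° lat → SW at lon 66.5833°, lat -76.5°.
Extended square 5, 7: +5·0.00833333° lon, +7·0.00416667° lat → SW at lon 66.625°, lat -76.4708°.
Cell spans 0.00833333° lon × 0.00416667° lat.
south -76.47083, north -76.46667.

-76.47083, -76.46667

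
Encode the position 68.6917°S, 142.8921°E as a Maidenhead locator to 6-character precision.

QC11kh

Offset from 180°W / 90°S: lon 322.8921°, lat 21.3083°.
Field (20°×10°, letters A–R): lon ⌊322.8921/20⌋ = 16 → Q; lat ⌊21.3083/10⌋ = 2 → C.
Square (2°×1°, digits 0–9): lon ⌊2.8921/2⌋ = 1; lat ⌊1.3083/1⌋ = 1.
Subsquare (5′×2.5′, letters a–x): lon ⌊0.8921/0.0833333⌋ = 10 → k; lat ⌊0.3083/0.0416667⌋ = 7 → h.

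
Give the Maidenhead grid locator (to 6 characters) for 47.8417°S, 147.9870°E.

QE32xd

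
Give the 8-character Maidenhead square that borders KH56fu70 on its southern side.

KH56ft79

Latitude extended square 0; −1 → -1, wraps to 9, carry into subsquare.
Latitude subsquare u = 20; −1 → 19 = t.
The longitude characters are unchanged.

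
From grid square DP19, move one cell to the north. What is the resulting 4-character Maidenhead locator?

DQ10

Latitude square 9; +1 → 10, wraps to 0, carry into field.
Latitude field P = 15; +1 → 16 = Q.
The longitude characters are unchanged.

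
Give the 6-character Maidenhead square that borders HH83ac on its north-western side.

Longitude subsquare a = 0; −1 → -1, wraps to 23 = x, carry into square.
Longitude square 8; −1 → 7.
Latitude subsquare c = 2; +1 → 3 = d.

HH73xd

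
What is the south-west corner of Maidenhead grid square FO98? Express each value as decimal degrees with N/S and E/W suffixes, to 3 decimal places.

58.000° N, 62.000° W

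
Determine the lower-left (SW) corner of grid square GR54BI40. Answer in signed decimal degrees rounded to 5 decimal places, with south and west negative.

Field G=6, R=17: +6·20° lon, +17·10° lat → SW at lon -60°, lat 80°.
Square 5, 4: +5·2° lon, +4·1° lat → SW at lon -50°, lat 84°.
Subsquare b=1, i=8: +1·0.0833333° lon, +8·0.0416667° lat → SW at lon -49.9167°, lat 84.3333°.
Extended square 4, 0: +4·0.00833333° lon, +0·0.00416667° lat → SW at lon -49.8833°, lat 84.3333°.
latitude 84.33333, longitude -49.88333.

84.33333, -49.88333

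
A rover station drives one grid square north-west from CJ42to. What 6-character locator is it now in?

CJ42sp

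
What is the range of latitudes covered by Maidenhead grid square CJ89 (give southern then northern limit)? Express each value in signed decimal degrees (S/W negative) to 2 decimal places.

9.00, 10.00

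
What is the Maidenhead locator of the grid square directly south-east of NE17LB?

Longitude subsquare l = 11; +1 → 12 = m.
Latitude subsquare b = 1; −1 → 0 = a.

NE17ma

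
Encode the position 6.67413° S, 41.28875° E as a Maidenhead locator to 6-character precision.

LI03ph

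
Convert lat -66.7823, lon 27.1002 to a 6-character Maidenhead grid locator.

KC33nf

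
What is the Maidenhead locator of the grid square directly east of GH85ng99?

GH85og09

Longitude extended square 9; +1 → 10, wraps to 0, carry into subsquare.
Longitude subsquare n = 13; +1 → 14 = o.
The latitude characters are unchanged.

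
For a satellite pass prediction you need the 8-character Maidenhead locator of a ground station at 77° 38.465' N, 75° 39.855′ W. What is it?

Offset from 180°W / 90°S: lon 104.33575°, lat 167.64108°.
Field: lon ⌊104.33575/20⌋ = 5 → F; lat ⌊167.64108/10⌋ = 16 → Q.
Square: lon ⌊4.33575/2⌋ = 2; lat ⌊7.64108/1⌋ = 7.
Subsquare: lon ⌊0.33575/0.0833333⌋ = 4 → e; lat ⌊0.64108/0.0416667⌋ = 15 → p.
Extended square: lon ⌊0.00242/0.00833333⌋ = 0; lat ⌊0.01608/0.00416667⌋ = 3.

FQ27ep03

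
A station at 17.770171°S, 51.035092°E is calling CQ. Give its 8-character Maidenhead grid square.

LH52mf45

Add 180° to longitude and 90° to latitude: 231.03509, 72.22983.
Field (20°×10°, letters A–R): 231.03509/20 → 11 → L, 72.22983/10 → 7 → H; chars LH.
Square (2°×1°, digits 0–9): 11.03509/2 → 5, 2.22983/1 → 2; chars 52.
Subsquare (5′×2.5′, letters a–x): 1.03509/0.0833333 → 12 → m, 0.22983/0.0416667 → 5 → f; chars mf.
Extended square (30″×15″, digits 0–9): 0.03509/0.00833333 → 4, 0.02150/0.00416667 → 5; chars 45.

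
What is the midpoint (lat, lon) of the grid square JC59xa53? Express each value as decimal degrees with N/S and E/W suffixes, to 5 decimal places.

60.98542° S, 11.96250° E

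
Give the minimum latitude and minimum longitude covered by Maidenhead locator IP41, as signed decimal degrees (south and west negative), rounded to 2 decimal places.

Field I=8, P=15: +8·20° lon, +15·10° lat → SW at lon -20°, lat 60°.
Square 4, 1: +4·2° lon, +1·1° lat → SW at lon -12°, lat 61°.
latitude 61.00, longitude -12.00.

61.00, -12.00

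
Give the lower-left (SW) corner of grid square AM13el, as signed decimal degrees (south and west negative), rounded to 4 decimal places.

33.4583, -177.6667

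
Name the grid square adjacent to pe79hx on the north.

PF70ha

Latitude subsquare x = 23; +1 → 24, wraps to 0 = a, carry into square.
Latitude square 9; +1 → 10, wraps to 0, carry into field.
Latitude field E = 4; +1 → 5 = F.
The longitude characters are unchanged.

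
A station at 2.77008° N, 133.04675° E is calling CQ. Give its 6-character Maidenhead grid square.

PJ62ms

Add 180° to longitude and 90° to latitude: 313.0467, 92.7701.
Field: 313.0467/20 → 15 → P, 92.7701/10 → 9 → J; chars PJ.
Square: 13.0467/2 → 6, 2.7701/1 → 2; chars 62.
Subsquare: 1.0467/0.0833333 → 12 → m, 0.7701/0.0416667 → 18 → s; chars ms.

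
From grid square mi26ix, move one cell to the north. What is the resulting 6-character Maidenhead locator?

Latitude subsquare x = 23; +1 → 24, wraps to 0 = a, carry into square.
Latitude square 6; +1 → 7.
The longitude characters are unchanged.

MI27ia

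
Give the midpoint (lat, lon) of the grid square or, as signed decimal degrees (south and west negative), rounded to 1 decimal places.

85.0, 110.0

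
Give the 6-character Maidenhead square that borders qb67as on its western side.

QB57xs

Longitude subsquare a = 0; −1 → -1, wraps to 23 = x, carry into square.
Longitude square 6; −1 → 5.
The latitude characters are unchanged.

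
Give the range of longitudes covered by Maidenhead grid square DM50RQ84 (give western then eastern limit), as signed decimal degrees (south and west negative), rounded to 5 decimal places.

-108.51667, -108.50833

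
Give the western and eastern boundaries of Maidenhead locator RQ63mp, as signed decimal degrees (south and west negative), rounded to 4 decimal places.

Field R=17, Q=16: +17·20° lon, +16·10° lat → SW at lon 160°, lat 70°.
Square 6, 3: +6·2° lon, +3·1° lat → SW at lon 172°, lat 73°.
Subsquare m=12, p=15: +12·0.0833333° lon, +15·0.0416667° lat → SW at lon 173°, lat 73.625°.
Cell spans 0.0833333° lon × 0.0416667° lat.
west 173.0000, east 173.0833.

173.0000, 173.0833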